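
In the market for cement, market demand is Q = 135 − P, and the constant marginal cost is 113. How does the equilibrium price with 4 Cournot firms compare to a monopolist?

Inverting demand: P = 135 − Q.
In a 4-firm Cournot equilibrium, symmetry and the first-order condition give q = (135 − 113)/(5) = 4.4. So Q = 17.6 and P = 117.4.
The monopolist equates marginal revenue to marginal cost: 135 − 2Q = 113, so Q = 11. From demand, P = 124.

Cournot: P = 117.4; Monopoly: P = 124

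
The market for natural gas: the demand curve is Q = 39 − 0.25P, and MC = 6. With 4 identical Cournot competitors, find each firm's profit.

π_i = 225

Inverting demand: P = 156 − 4Q.
Cournot with 4 identical firms: the symmetric best-response condition is 156 − 20q = 6. Each firm produces q = 7.5, total output Q = 30, price P = 36.
Each firm's profit = (36 − 6)·7.5 = 225.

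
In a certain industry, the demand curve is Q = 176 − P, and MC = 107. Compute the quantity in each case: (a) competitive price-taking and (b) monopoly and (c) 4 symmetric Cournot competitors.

Inverting demand: P = 176 − Q.
Perfect competition: P = MC = 107, so 176 − Q = 107 and Q = 69.
A monopolist chooses Q where MR = MC. MR = 176 − 2Q; setting this equal to 107 gives Q = 34.5 and P = 141.5.
Cournot with 4 identical firms: the symmetric best-response condition is 176 − 5q = 107. Each firm produces q = 13.8, total output Q = 55.2, price P = 120.8.

Competition: Q = 69; Monopoly: Q = 34.5; Cournot: Q = 55.2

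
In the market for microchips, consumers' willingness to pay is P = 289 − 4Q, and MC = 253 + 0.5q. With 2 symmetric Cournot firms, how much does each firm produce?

With 2 symmetric Cournot firms, each firm's FOC gives 289 − 12q = 253 + 0.5q, so q = 2.88, Q = 2·2.88 = 5.76, and P = 265.96.

q_i = 2.88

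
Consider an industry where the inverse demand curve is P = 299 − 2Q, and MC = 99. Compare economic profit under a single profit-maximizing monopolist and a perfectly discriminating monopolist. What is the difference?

Monopoly sets MR = MC: 299 − 4Q = 99 ⇒ Q = 50, P = 299 − 2·50 = 199.
Profit = (199 − 99)·50 = 5000.
Under first-degree price discrimination the firm charges each unit its demand price and produces up to where P = MC, i.e. Q = 100. Consumer surplus is zero; producer surplus equals total surplus.
PS equals the full surplus area, 10000. Profit = 10000 = 10000.
Change in economic profit: 10000 − 5000 = 5000.

π rises by 5000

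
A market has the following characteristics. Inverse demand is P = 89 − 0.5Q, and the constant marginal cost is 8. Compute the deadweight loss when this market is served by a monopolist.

Competitive firms price at marginal cost: P = 8, giving Q = 162.
A monopolist chooses Q where MR = MC. MR = 89 − Q; setting this equal to 8 gives Q = 81 and P = 48.5.
DWL is the triangle between Q = 81 and Q = 162: ½·(162 − 81)·(48.5 − 8) = 1640.25.

DWL = 1640.25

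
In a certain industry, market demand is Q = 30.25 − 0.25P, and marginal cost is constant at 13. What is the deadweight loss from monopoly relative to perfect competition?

DWL = 364.5

Inverting demand: P = 121 − 4Q.
Competitive firms price at marginal cost: P = 13, giving Q = 27.
A monopolist chooses Q where MR = MC. MR = 121 − 8Q; setting this equal to 13 gives Q = 13.5 and P = 67.
DWL is the triangle between Q = 13.5 and Q = 27: ½·(27 − 13.5)·(67 − 13) = 364.5.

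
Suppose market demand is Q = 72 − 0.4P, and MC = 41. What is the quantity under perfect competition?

Inverting demand: P = 180 − 2.5Q.
Under competition P = MC = 41, so Q = (180 − 41)/2.5 = 55.6.

Q = 55.6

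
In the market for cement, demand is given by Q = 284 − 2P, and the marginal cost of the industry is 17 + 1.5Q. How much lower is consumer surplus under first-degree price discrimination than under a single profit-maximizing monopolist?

Inverting demand: P = 142 − 0.5Q.
A monopolist chooses Q where MR = MC. MR = 142 − Q; setting this equal to 17 + 1.5Q gives Q = 50 and P = 117.
CS = ½·(142 − 117)·50 = 625.
A perfectly discriminating monopolist sells every unit with P(Q) ≥ MC(Q), so output equals the competitive quantity Q = 62.5. Each buyer pays their reservation price, so CS = 0 and the firm captures all surplus.
CS = 0.
Change in consumer surplus: 0 − 625 = −625.

Consumer surplus falls by 625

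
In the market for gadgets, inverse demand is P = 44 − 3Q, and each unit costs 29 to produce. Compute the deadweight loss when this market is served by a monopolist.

DWL = 9.375

Competitive firms price at marginal cost: P = 29, giving Q = 5.
Monopoly sets MR = MC: 44 − 6Q = 29 ⇒ Q = 2.5, P = 44 − 3·2.5 = 36.5.
DWL is the triangle between Q = 2.5 and Q = 5: ½·(5 − 2.5)·(36.5 − 29) = 9.375.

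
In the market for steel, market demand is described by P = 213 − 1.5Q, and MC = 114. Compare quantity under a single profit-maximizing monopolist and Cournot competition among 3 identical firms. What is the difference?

The monopolist equates marginal revenue to marginal cost: 213 − 3Q = 114, so Q = 33. From demand, P = 163.5.
In a 3-firm Cournot equilibrium, symmetry and the first-order condition give q = (213 − 114)/(6) = 16.5. So Q = 49.5 and P = 138.75.
Change in quantity: 49.5 − 33 = 16.5.

Quantity rises by 16.5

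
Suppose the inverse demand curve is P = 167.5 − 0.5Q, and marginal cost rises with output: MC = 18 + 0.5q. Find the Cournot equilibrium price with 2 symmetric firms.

P = 92.75

In a 2-firm Cournot equilibrium, symmetry and the first-order condition give q = (167.5 − 18)/(2) = 74.75. So Q = 149.5 and P = 92.75.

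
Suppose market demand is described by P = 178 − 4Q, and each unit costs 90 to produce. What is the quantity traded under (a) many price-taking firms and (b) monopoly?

Under competition P = MC = 90, so Q = (178 − 90)/4 = 22.
Monopoly sets MR = MC: 178 − 8Q = 90 ⇒ Q = 11, P = 178 − 4·11 = 134.

Competition: Q = 22; Monopoly: Q = 11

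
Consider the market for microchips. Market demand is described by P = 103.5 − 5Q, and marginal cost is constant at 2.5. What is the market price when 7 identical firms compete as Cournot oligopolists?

P = 15.125

Cournot with 7 identical firms: the symmetric best-response condition is 103.5 − 40q = 2.5. Each firm produces q = 2.525, total output Q = 17.675, price P = 15.125.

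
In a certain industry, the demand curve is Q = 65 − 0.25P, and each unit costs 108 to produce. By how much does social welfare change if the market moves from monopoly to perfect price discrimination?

TS rises by 722

Inverting demand: P = 260 − 4Q.
Monopoly sets MR = MC: 260 − 8Q = 108 ⇒ Q = 19, P = 260 − 4·19 = 184.
CS = ½·(260 − 184)·19 = 722; PS = (184 − 108)·19 = 1444; TS = 2166.
Under first-degree price discrimination the firm charges each unit its demand price and produces up to where P = MC, i.e. Q = 38. Consumer surplus is zero; producer surplus equals total surplus.
TS = 2888 (equal to competitive TS).
Change in social welfare: 2888 − 2166 = 722.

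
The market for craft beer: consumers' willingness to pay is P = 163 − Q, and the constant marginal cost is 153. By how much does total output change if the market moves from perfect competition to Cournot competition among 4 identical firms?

Competitive firms price at marginal cost: P = 153, giving Q = 10.
In a 4-firm Cournot equilibrium, symmetry and the first-order condition give q = (163 − 153)/(5) = 2. So Q = 8 and P = 155.
Change in total output: 8 − 10 = −2.

Q falls by 2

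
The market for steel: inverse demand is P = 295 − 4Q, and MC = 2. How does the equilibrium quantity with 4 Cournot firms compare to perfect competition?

Cournot with 4 identical firms: the symmetric best-response condition is 295 − 20q = 2. Each firm produces q = 14.65, total output Q = 58.6, price P = 60.6.
Perfect competition: P = MC = 2, so 295 − 4Q = 2 and Q = 73.25.

Cournot: Q = 58.6; Competition: Q = 73.25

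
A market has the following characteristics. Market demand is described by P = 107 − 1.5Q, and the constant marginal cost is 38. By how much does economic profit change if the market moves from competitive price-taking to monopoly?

Economic profit rises by 793.5

Perfect competition: P = MC = 38, so 107 − 1.5Q = 38 and Q = 46.
Profit = (38 − 38)·46 = 0.
A monopolist chooses Q where MR = MC. MR = 107 − 3Q; setting this equal to 38 gives Q = 23 and P = 72.5.
Profit = (72.5 − 38)·23 = 793.5.
Change in economic profit: 793.5 − 0 = 793.5.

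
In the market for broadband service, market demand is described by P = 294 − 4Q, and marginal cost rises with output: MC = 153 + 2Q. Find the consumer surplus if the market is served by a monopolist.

CS = 397.62

A monopolist chooses Q where MR = MC. MR = 294 − 8Q; setting this equal to 153 + 2Q gives Q = 14.1 and P = 237.6.
CS = ½·(294 − 237.6)·14.1 = 397.62.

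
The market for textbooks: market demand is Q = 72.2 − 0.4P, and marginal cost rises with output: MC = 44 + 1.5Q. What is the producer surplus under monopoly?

PS = 1433.25

Inverting demand: P = 180.5 − 2.5Q.
Monopoly sets MR = MC: 180.5 − 5Q = 44 + 1.5Q ⇒ Q = 21, P = 180.5 − 2.5·21 = 128.
PS = P·Q − VC(Q) = 128·21 − (44·21 + ½·1.5·21²) = 1433.25.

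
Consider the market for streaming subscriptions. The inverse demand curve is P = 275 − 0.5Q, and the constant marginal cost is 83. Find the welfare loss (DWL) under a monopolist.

DWL = 9216

Perfect competition: P = MC = 83, so 275 − 0.5Q = 83 and Q = 384.
A monopolist chooses Q where MR = MC. MR = 275 − Q; setting this equal to 83 gives Q = 192 and P = 179.
DWL is the triangle between Q = 192 and Q = 384: ½·(384 − 192)·(179 − 83) = 9216.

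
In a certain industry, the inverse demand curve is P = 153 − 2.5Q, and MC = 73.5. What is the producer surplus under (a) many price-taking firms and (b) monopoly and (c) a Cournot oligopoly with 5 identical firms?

Competition: PS = 0; Monopoly: PS = 632.025; Cournot: PS = 351.125

Under competition P = MC = 73.5, so Q = (153 − 73.5)/2.5 = 31.8.
PS = (73.5 − 73.5)·31.8 = 0.
A monopolist chooses Q where MR = MC. MR = 153 − 5Q; setting this equal to 73.5 gives Q = 15.9 and P = 113.25.
PS = (113.25 − 73.5)·15.9 = 632.025.
In a 5-firm Cournot equilibrium, symmetry and the first-order condition give q = (153 − 73.5)/(15) = 5.3. So Q = 26.5 and P = 86.75.
PS = (86.75 − 73.5)·26.5 = 351.125.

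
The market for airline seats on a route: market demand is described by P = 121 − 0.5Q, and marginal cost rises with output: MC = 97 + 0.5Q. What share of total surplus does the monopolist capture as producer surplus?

The monopolist equates marginal revenue to marginal cost: 121 − Q = 97 + 0.5Q, so Q = 16. From demand, P = 113.
CS = ½·(121 − 113)·16 = 64.
PS = P·Q − VC(Q) = 113·16 − (97·16 + ½·0.5·16²) = 192.
Share captured = PS/TS = 192/256 = 0.75.

PS/TS = 0.75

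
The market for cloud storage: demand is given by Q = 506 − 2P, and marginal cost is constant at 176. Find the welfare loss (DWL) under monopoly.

Inverting demand: P = 253 − 0.5Q.
Perfect competition: P = MC = 176, so 253 − 0.5Q = 176 and Q = 154.
The monopolist equates marginal revenue to marginal cost: 253 − Q = 176, so Q = 77. From demand, P = 214.5.
DWL is the triangle between Q = 77 and Q = 154: ½·(154 − 77)·(214.5 − 176) = 1482.25.

DWL = 1482.25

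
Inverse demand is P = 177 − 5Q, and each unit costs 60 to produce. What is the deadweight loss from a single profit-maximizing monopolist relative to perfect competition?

DWL = 342.225

Competitive firms price at marginal cost: P = 60, giving Q = 23.4.
The monopolist equates marginal revenue to marginal cost: 177 − 10Q = 60, so Q = 11.7. From demand, P = 118.5.
DWL is the triangle between Q = 11.7 and Q = 23.4: ½·(23.4 − 11.7)·(118.5 − 60) = 342.225.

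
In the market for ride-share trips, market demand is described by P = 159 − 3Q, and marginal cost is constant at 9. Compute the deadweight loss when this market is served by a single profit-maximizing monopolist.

Perfect competition: P = MC = 9, so 159 − 3Q = 9 and Q = 50.
Monopoly sets MR = MC: 159 − 6Q = 9 ⇒ Q = 25, P = 159 − 3·25 = 84.
DWL is the triangle between Q = 25 and Q = 50: ½·(50 − 25)·(84 − 9) = 937.5.

DWL = 937.5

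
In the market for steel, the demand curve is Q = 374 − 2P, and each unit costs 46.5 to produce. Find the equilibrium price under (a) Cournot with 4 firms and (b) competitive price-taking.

Cournot: P = 74.6; Competition: P = 46.5

Inverting demand: P = 187 − 0.5Q.
With 4 symmetric Cournot firms, each firm's FOC gives 187 − 2.5q = 46.5, so q = 56.2, Q = 4·56.2 = 224.8, and P = 74.6.
Competitive firms price at marginal cost: P = 46.5, giving Q = 281.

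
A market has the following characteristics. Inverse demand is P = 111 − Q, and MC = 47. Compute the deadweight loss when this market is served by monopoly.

Competitive firms price at marginal cost: P = 47, giving Q = 64.
Monopoly sets MR = MC: 111 − 2Q = 47 ⇒ Q = 32, P = 111 − 32 = 79.
DWL is the triangle between Q = 32 and Q = 64: ½·(64 − 32)·(79 − 47) = 512.

DWL = 512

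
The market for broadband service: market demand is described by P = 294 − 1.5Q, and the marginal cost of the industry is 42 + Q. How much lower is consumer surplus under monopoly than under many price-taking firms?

Competitive equilibrium sets price equal to marginal cost: 294 − 1.5Q = 42 + Q, so Q = 100.8 and P = 142.8.
CS = ½·(294 − 142.8)·100.8 = 7620.48.
Monopoly sets MR = MC: 294 − 3Q = 42 + Q ⇒ Q = 63, P = 294 − 1.5·63 = 199.5.
CS = ½·(294 − 199.5)·63 = 2976.75.
Change in consumer surplus: 2976.75 − 7620.48 = −4643.73.

CS falls by 4643.73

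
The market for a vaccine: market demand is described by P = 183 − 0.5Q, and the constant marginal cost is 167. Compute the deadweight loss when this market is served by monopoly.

Under competition P = MC = 167, so Q = (183 − 167)/0.5 = 32.
A monopolist chooses Q where MR = MC. MR = 183 − Q; setting this equal to 167 gives Q = 16 and P = 175.
DWL is the triangle between Q = 16 and Q = 32: ½·(32 − 16)·(175 − 167) = 64.

DWL = 64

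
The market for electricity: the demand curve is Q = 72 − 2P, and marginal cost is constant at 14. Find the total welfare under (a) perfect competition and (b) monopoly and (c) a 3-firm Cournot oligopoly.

Inverting demand: P = 36 − 0.5Q.
Perfect competition: P = MC = 14, so 36 − 0.5Q = 14 and Q = 44.
CS = ½·(36 − 14)·44 = 484; PS = (14 − 14)·44 = 0; TS = 484.
A monopolist chooses Q where MR = MC. MR = 36 − Q; setting this equal to 14 gives Q = 22 and P = 25.
CS = ½·(36 − 25)·22 = 121; PS = (25 − 14)·22 = 242; TS = 363.
In a 3-firm Cournot equilibrium, symmetry and the first-order condition give q = (36 − 14)/(2) = 11. So Q = 33 and P = 19.5.
CS = ½·(36 − 19.5)·33 = 272.25; PS = (19.5 − 14)·33 = 181.5; TS = 453.75.

Competition: TS = 484; Monopoly: TS = 363; Cournot: TS = 453.75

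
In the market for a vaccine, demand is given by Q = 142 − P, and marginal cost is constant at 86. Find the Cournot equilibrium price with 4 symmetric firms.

P = 97.2

Inverting demand: P = 142 − Q.
Cournot with 4 identical firms: the symmetric best-response condition is 142 − 5q = 86. Each firm produces q = 11.2, total output Q = 44.8, price P = 97.2.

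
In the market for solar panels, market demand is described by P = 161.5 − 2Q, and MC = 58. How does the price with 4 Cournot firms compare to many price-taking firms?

Cournot: P = 78.7; Competition: P = 58

With 4 symmetric Cournot firms, each firm's FOC gives 161.5 − 10q = 58, so q = 10.35, Q = 4·10.35 = 41.4, and P = 78.7.
Under competition P = MC = 58, so Q = (161.5 − 58)/2 = 51.75.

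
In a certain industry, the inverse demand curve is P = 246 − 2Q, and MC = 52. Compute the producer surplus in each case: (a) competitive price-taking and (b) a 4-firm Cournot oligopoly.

Under competition P = MC = 52, so Q = (246 − 52)/2 = 97.
PS = (52 − 52)·97 = 0.
With 4 symmetric Cournot firms, each firm's FOC gives 246 − 10q = 52, so q = 19.4, Q = 4·19.4 = 77.6, and P = 90.8.
PS = (90.8 − 52)·77.6 = 3010.88.

Competition: PS = 0; Cournot: PS = 3010.88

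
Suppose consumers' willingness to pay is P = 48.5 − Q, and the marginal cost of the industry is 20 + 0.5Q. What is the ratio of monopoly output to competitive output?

Monopoly sets MR = MC: 48.5 − 2Q = 20 + 0.5Q ⇒ Q = 11.4, P = 48.5 − 11.4 = 37.1.
Under competition P = MC: 48.5 − Q = 20 + 0.5Q ⇒ Q = 19, P = 29.5.
Ratio Q_m/Q_c = 11.4/19 = 0.6.

Q_m/Q_c = 0.6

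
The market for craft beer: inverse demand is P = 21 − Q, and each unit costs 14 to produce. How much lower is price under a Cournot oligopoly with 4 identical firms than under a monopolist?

P falls by 2.1

A monopolist chooses Q where MR = MC. MR = 21 − 2Q; setting this equal to 14 gives Q = 3.5 and P = 17.5.
Cournot with 4 identical firms: the symmetric best-response condition is 21 − 5q = 14. Each firm produces q = 1.4, total output Q = 5.6, price P = 15.4.
Change in price: 15.4 − 17.5 = −2.1.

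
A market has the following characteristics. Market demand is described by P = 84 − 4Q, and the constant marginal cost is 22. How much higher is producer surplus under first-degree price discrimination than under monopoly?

PS rises by 240.25

The monopolist equates marginal revenue to marginal cost: 84 − 8Q = 22, so Q = 7.75. From demand, P = 53.
PS = (53 − 22)·7.75 = 240.25.
A perfectly discriminating monopolist sells every unit with P(Q) ≥ MC(Q), so output equals the competitive quantity Q = 15.5. Each buyer pays their reservation price, so CS = 0 and the firm captures all surplus.
PS = ½·(84 − 22)·15.5 = 480.5.
Change in producer surplus: 480.5 − 240.25 = 240.25.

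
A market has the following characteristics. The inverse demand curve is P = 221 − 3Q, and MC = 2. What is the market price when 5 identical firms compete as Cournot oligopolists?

P = 38.5

Cournot with 5 identical firms: the symmetric best-response condition is 221 − 18q = 2. Each firm produces q = 73/6, total output Q = 365/6, price P = 38.5.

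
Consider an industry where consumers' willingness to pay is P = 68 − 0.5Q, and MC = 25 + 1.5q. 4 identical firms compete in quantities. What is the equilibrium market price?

Cournot with 4 identical firms: the symmetric best-response condition is 68 − 2.5q = 25 + 1.5q. Each firm produces q = 10.75, total output Q = 43, price P = 46.5.

P = 46.5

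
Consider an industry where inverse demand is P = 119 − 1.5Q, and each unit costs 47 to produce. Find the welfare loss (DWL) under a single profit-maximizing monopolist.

Perfect competition: P = MC = 47, so 119 − 1.5Q = 47 and Q = 48.
Monopoly sets MR = MC: 119 − 3Q = 47 ⇒ Q = 24, P = 119 − 1.5·24 = 83.
DWL is the triangle between Q = 24 and Q = 48: ½·(48 − 24)·(83 − 47) = 432.

DWL = 432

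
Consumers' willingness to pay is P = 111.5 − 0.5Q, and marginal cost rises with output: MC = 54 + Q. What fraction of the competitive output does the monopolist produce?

A monopolist chooses Q where MR = MC. MR = 111.5 − Q; setting this equal to 54 + Q gives Q = 28.75 and P = 97.125.
Competitive equilibrium sets price equal to marginal cost: 111.5 − 0.5Q = 54 + Q, so Q = 115/3 and P = 277/3.
Ratio Q_m/Q_c = 28.75/(115/3) = 0.75.

Q_m/Q_c = 0.75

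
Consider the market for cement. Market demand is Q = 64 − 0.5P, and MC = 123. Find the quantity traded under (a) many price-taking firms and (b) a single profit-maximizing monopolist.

Competition: Q = 2.5; Monopoly: Q = 1.25

Inverting demand: P = 128 − 2Q.
Competitive firms price at marginal cost: P = 123, giving Q = 2.5.
Monopoly sets MR = MC: 128 − 4Q = 123 ⇒ Q = 1.25, P = 128 − 2·1.25 = 125.5.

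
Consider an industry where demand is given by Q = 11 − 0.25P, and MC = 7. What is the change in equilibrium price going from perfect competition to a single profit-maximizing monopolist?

P rises by 18.5

Inverting demand: P = 44 − 4Q.
Under competition P = MC = 7, so Q = (44 − 7)/4 = 9.25.
The monopolist equates marginal revenue to marginal cost: 44 − 8Q = 7, so Q = 4.625. From demand, P = 25.5.
Change in equilibrium price: 25.5 − 7 = 18.5.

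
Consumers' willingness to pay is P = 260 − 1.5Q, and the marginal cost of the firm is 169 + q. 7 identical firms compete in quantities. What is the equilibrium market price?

P = 186.5

Cournot with 7 identical firms: the symmetric best-response condition is 260 − 12q = 169 + q. Each firm produces q = 7, total output Q = 49, price P = 186.5.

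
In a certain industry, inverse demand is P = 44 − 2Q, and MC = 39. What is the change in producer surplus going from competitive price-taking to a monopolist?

Competitive firms price at marginal cost: P = 39, giving Q = 2.5.
PS = (39 − 39)·2.5 = 0.
The monopolist equates marginal revenue to marginal cost: 44 − 4Q = 39, so Q = 1.25. From demand, P = 41.5.
PS = (41.5 − 39)·1.25 = 3.125.
Change in producer surplus: 3.125 − 0 = 3.125.

Producer surplus rises by 3.125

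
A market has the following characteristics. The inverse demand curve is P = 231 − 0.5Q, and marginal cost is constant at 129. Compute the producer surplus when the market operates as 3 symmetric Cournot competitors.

PS = 3901.5

In a 3-firm Cournot equilibrium, symmetry and the first-order condition give q = (231 − 129)/(2) = 51. So Q = 153 and P = 154.5.
PS = (154.5 − 129)·153 = 3901.5.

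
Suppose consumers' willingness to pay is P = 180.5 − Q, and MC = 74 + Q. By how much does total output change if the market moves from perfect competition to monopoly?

Under competition P = MC: 180.5 − Q = 74 + Q ⇒ Q = 53.25, P = 127.25.
The monopolist equates marginal revenue to marginal cost: 180.5 − 2Q = 74 + Q, so Q = 35.5. From demand, P = 145.
Change in total output: 35.5 − 53.25 = −17.75.

Total output falls by 17.75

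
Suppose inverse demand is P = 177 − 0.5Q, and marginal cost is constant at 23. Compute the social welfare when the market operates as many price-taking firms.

Competitive firms price at marginal cost: P = 23, giving Q = 308.
CS = ½·(177 − 23)·308 = 23716; PS = (23 − 23)·308 = 0; TS = 23716.

TS = 23716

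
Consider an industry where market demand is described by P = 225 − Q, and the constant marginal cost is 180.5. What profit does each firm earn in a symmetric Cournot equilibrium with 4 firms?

In a 4-firm Cournot equilibrium, symmetry and the first-order condition give q = (225 − 180.5)/(5) = 8.9. So Q = 35.6 and P = 189.4.
Each firm's profit = (189.4 − 180.5)·8.9 = 79.21.

π_i = 79.21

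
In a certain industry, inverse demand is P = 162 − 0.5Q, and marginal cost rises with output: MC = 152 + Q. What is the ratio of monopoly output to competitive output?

Q_m/Q_c = 0.75

Monopoly sets MR = MC: 162 − Q = 152 + Q ⇒ Q = 5, P = 162 − 0.5·5 = 159.5.
Competitive equilibrium sets price equal to marginal cost: 162 − 0.5Q = 152 + Q, so Q = 20/3 and P = 476/3.
Ratio Q_m/Q_c = 5/(20/3) = 0.75.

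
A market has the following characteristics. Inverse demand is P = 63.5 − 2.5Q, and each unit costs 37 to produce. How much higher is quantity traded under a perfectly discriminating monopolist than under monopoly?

A monopolist chooses Q where MR = MC. MR = 63.5 − 5Q; setting this equal to 37 gives Q = 5.3 and P = 50.25.
Under first-degree price discrimination the firm charges each unit its demand price and produces up to where P = MC, i.e. Q = 10.6. Consumer surplus is zero; producer surplus equals total surplus.
Change in quantity traded: 10.6 − 5.3 = 5.3.

Q rises by 5.3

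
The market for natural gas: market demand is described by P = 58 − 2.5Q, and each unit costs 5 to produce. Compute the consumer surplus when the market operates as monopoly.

CS = 140.45

The monopolist equates marginal revenue to marginal cost: 58 − 5Q = 5, so Q = 10.6. From demand, P = 31.5.
CS = ½·(58 − 31.5)·10.6 = 140.45.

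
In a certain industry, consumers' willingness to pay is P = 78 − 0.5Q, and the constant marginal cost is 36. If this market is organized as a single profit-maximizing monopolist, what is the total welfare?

A monopolist chooses Q where MR = MC. MR = 78 − Q; setting this equal to 36 gives Q = 42 and P = 57.
CS = ½·(78 − 57)·42 = 441; PS = (57 − 36)·42 = 882; TS = 1323.

TS = 1323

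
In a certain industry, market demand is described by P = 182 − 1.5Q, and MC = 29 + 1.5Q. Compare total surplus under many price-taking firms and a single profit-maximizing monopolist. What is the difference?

Under competition P = MC: 182 − 1.5Q = 29 + 1.5Q ⇒ Q = 51, P = 105.5.
CS = ½·(182 − 105.5)·51 = 1950.75; PS = (105.5·51 − 29·51 − ½·1.5·51²) = 1950.75; TS = 3901.5.
Monopoly sets MR = MC: 182 − 3Q = 29 + 1.5Q ⇒ Q = 34, P = 182 − 1.5·34 = 131.
CS = ½·(182 − 131)·34 = 867; PS = (131·34 − 29·34 − ½·1.5·34²) = 2601; TS = 3468.
Change in total surplus: 3468 − 3901.5 = −433.5.

Total surplus falls by 433.5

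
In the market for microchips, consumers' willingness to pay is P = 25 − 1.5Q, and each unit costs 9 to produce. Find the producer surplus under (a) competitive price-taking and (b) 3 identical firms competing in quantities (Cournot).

Under competition P = MC = 9, so Q = (25 − 9)/1.5 = 32/3.
PS = (9 − 9)·32/3 = 0.
Cournot with 3 identical firms: the symmetric best-response condition is 25 − 6q = 9. Each firm produces q = 8/3, total output Q = 8, price P = 13.
PS = (13 − 9)·8 = 32.

Competition: PS = 0; Cournot: PS = 32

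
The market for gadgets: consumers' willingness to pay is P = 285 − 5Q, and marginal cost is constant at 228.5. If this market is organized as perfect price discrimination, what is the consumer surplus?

With perfect price discrimination, output is the efficient level Q = 11.3 (where demand meets MC), but every buyer pays their willingness to pay: CS = 0 and PS = total surplus.
CS = 0.

CS = 0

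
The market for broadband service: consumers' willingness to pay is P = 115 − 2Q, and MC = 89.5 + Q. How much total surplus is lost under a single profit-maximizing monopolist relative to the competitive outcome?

Under competition P = MC: 115 − 2Q = 89.5 + Q ⇒ Q = 8.5, P = 98.
The monopolist equates marginal revenue to marginal cost: 115 − 4Q = 89.5 + Q, so Q = 5.1. From demand, P = 104.8.
CS = ½·(115 − 98)·8.5 = 72.25; PS = (98·8.5 − 89.5·8.5 − ½·1·8.5²) = 36.125; TS = 108.375.
CS = ½·(115 − 104.8)·5.1 = 26.01; PS = (104.8·5.1 − 89.5·5.1 − ½·1·5.1²) = 65.025; TS = 91.035.
DWL = 108.375 − 91.035 = 17.34.

DWL = 17.34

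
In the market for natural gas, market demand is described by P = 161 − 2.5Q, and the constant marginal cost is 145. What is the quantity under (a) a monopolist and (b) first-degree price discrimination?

Monopoly: Q = 3.2; Perfect PD: Q = 6.4

A monopolist chooses Q where MR = MC. MR = 161 − 5Q; setting this equal to 145 gives Q = 3.2 and P = 153.
Under first-degree price discrimination the firm charges each unit its demand price and produces up to where P = MC, i.e. Q = 6.4. Consumer surplus is zero; producer surplus equals total surplus.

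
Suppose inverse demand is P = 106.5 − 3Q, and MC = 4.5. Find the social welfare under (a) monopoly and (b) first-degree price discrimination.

The monopolist equates marginal revenue to marginal cost: 106.5 − 6Q = 4.5, so Q = 17. From demand, P = 55.5.
CS = ½·(106.5 − 55.5)·17 = 433.5; PS = (55.5 − 4.5)·17 = 867; TS = 1300.5.
Under first-degree price discrimination the firm charges each unit its demand price and produces up to where P = MC, i.e. Q = 34. Consumer surplus is zero; producer surplus equals total surplus.
TS = 1734 (equal to competitive TS).

Monopoly: TS = 1300.5; Perfect PD: TS = 1734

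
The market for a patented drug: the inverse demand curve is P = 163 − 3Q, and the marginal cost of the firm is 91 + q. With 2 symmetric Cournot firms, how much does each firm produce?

q_i = 7.2

In a 2-firm Cournot equilibrium, symmetry and the first-order condition give q = (163 − 91)/(10) = 7.2. So Q = 14.4 and P = 119.8.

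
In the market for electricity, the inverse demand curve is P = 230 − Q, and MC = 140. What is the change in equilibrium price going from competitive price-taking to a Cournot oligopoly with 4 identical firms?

P rises by 18

Competitive firms price at marginal cost: P = 140, giving Q = 90.
With 4 symmetric Cournot firms, each firm's FOC gives 230 − 5q = 140, so q = 18, Q = 4·18 = 72, and P = 158.
Change in equilibrium price: 158 − 140 = 18.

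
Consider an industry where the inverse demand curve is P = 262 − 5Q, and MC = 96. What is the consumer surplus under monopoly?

CS = 688.9

The monopolist equates marginal revenue to marginal cost: 262 − 10Q = 96, so Q = 16.6. From demand, P = 179.
CS = ½·(262 − 179)·16.6 = 688.9.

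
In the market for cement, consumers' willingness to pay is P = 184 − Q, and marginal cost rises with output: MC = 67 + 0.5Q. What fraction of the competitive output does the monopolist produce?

Q_m/Q_c = 0.6

A monopolist chooses Q where MR = MC. MR = 184 − 2Q; setting this equal to 67 + 0.5Q gives Q = 46.8 and P = 137.2.
Under competition P = MC: 184 − Q = 67 + 0.5Q ⇒ Q = 78, P = 106.
Ratio Q_m/Q_c = 46.8/78 = 0.6.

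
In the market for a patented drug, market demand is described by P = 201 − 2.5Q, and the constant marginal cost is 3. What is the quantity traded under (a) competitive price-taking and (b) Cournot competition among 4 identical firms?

Perfect competition: P = MC = 3, so 201 − 2.5Q = 3 and Q = 79.2.
In a 4-firm Cournot equilibrium, symmetry and the first-order condition give q = (201 − 3)/(12.5) = 15.84. So Q = 63.36 and P = 42.6.

Competition: Q = 79.2; Cournot: Q = 63.36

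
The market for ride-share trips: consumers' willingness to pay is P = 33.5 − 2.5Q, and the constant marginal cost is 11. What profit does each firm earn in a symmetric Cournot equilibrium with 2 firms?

With 2 symmetric Cournot firms, each firm's FOC gives 33.5 − 7.5q = 11, so q = 3, Q = 2·3 = 6, and P = 18.5.
Each firm's profit = (18.5 − 11)·3 = 22.5.

π_i = 22.5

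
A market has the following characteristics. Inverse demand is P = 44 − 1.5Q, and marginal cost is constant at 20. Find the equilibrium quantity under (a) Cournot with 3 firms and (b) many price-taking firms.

Cournot: Q = 12; Competition: Q = 16

With 3 symmetric Cournot firms, each firm's FOC gives 44 − 6q = 20, so q = 4, Q = 3·4 = 12, and P = 26.
Under competition P = MC = 20, so Q = (44 − 20)/1.5 = 16.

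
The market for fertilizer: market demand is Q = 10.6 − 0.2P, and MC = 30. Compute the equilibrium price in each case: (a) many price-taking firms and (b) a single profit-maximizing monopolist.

Competition: P = 30; Monopoly: P = 41.5

Inverting demand: P = 53 − 5Q.
Competitive firms price at marginal cost: P = 30, giving Q = 4.6.
Monopoly sets MR = MC: 53 − 10Q = 30 ⇒ Q = 2.3, P = 53 − 5·2.3 = 41.5.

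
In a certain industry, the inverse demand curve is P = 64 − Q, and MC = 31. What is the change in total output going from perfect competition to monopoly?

Q falls by 16.5

Competitive firms price at marginal cost: P = 31, giving Q = 33.
Monopoly sets MR = MC: 64 − 2Q = 31 ⇒ Q = 16.5, P = 64 − 16.5 = 47.5.
Change in total output: 16.5 − 33 = −16.5.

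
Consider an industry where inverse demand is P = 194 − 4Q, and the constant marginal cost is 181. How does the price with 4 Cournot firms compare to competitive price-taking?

With 4 symmetric Cournot firms, each firm's FOC gives 194 − 20q = 181, so q = 0.65, Q = 4·0.65 = 2.6, and P = 183.6.
Under competition P = MC = 181, so Q = (194 − 181)/4 = 3.25.

Cournot: P = 183.6; Competition: P = 181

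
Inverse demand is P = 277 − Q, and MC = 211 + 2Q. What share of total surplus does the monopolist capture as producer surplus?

PS/TS = 0.8

Monopoly sets MR = MC: 277 − 2Q = 211 + 2Q ⇒ Q = 16.5, P = 277 − 16.5 = 260.5.
CS = ½·(277 − 260.5)·16.5 = 136.125.
PS = P·Q − VC(Q) = 260.5·16.5 − (211·16.5 + ½·2·16.5²) = 544.5.
Share captured = PS/TS = 544.5/680.625 = 0.8.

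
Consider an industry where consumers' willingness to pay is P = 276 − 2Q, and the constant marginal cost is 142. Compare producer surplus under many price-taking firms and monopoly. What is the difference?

Perfect competition: P = MC = 142, so 276 − 2Q = 142 and Q = 67.
PS = (142 − 142)·67 = 0.
A monopolist chooses Q where MR = MC. MR = 276 − 4Q; setting this equal to 142 gives Q = 33.5 and P = 209.
PS = (209 − 142)·33.5 = 2244.5.
Change in producer surplus: 2244.5 − 0 = 2244.5.

Producer surplus rises by 2244.5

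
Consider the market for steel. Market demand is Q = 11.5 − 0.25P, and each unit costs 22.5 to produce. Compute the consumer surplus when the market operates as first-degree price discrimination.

Inverting demand: P = 46 − 4Q.
With perfect price discrimination, output is the efficient level Q = 5.875 (where demand meets MC), but every buyer pays their willingness to pay: CS = 0 and PS = total surplus.
CS = 0.

CS = 0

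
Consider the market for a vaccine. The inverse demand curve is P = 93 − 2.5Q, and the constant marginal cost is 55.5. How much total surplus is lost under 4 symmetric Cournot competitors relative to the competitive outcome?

DWL = 11.25

Competitive firms price at marginal cost: P = 55.5, giving Q = 15.
In a 4-firm Cournot equilibrium, symmetry and the first-order condition give q = (93 − 55.5)/(12.5) = 3. So Q = 12 and P = 63.
DWL is the triangle between Q = 12 and Q = 15: ½·(15 − 12)·(63 − 55.5) = 11.25.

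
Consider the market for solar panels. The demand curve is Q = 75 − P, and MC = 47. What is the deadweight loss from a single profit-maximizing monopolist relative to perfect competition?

DWL = 98

Inverting demand: P = 75 − Q.
Perfect competition: P = MC = 47, so 75 − Q = 47 and Q = 28.
The monopolist equates marginal revenue to marginal cost: 75 − 2Q = 47, so Q = 14. From demand, P = 61.
DWL is the triangle between Q = 14 and Q = 28: ½·(28 − 14)·(61 − 47) = 98.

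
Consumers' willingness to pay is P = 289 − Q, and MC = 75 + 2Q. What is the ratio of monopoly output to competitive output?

Q_m/Q_c = 0.75

A monopolist chooses Q where MR = MC. MR = 289 − 2Q; setting this equal to 75 + 2Q gives Q = 53.5 and P = 235.5.
Under competition P = MC: 289 − Q = 75 + 2Q ⇒ Q = 214/3, P = 653/3.
Ratio Q_m/Q_c = 53.5/(214/3) = 0.75.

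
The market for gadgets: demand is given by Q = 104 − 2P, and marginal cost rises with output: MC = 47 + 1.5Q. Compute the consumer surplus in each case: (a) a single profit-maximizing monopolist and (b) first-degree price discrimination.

Inverting demand: P = 52 − 0.5Q.
Monopoly sets MR = MC: 52 − Q = 47 + 1.5Q ⇒ Q = 2, P = 52 − 0.5·2 = 51.
CS = ½·(52 − 51)·2 = 1.
With perfect price discrimination, output is the efficient level Q = 2.5 (where demand meets MC), but every buyer pays their willingness to pay: CS = 0 and PS = total surplus.
CS = 0.

Monopoly: CS = 1; Perfect PD: CS = 0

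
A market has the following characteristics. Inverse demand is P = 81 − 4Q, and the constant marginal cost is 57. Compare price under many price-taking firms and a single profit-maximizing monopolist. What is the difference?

P rises by 12

Perfect competition: P = MC = 57, so 81 − 4Q = 57 and Q = 6.
Monopoly sets MR = MC: 81 − 8Q = 57 ⇒ Q = 3, P = 81 − 4·3 = 69.
Change in price: 69 − 57 = 12.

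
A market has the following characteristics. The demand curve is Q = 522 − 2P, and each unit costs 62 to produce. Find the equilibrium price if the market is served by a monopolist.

Inverting demand: P = 261 − 0.5Q.
The monopolist equates marginal revenue to marginal cost: 261 − Q = 62, so Q = 199. From demand, P = 161.5.

P = 161.5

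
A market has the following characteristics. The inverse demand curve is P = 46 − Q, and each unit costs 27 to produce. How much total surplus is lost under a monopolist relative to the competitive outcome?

Competitive firms price at marginal cost: P = 27, giving Q = 19.
Monopoly sets MR = MC: 46 − 2Q = 27 ⇒ Q = 9.5, P = 46 − 9.5 = 36.5.
DWL is the triangle between Q = 9.5 and Q = 19: ½·(19 − 9.5)·(36.5 − 27) = 45.125.

DWL = 45.125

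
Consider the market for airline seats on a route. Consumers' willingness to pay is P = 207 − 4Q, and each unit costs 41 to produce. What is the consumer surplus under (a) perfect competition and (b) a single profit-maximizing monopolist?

Competition: CS = 3444.5; Monopoly: CS = 861.125

Under competition P = MC = 41, so Q = (207 − 41)/4 = 41.5.
CS = ½·(207 − 41)·41.5 = 3444.5.
Monopoly sets MR = MC: 207 − 8Q = 41 ⇒ Q = 20.75, P = 207 − 4·20.75 = 124.
CS = ½·(207 − 124)·20.75 = 861.125.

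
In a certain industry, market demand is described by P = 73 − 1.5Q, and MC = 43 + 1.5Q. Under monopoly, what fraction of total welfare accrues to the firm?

The monopolist equates marginal revenue to marginal cost: 73 − 3Q = 43 + 1.5Q, so Q = 20/3. From demand, P = 63.
CS = ½·(73 − 63)·20/3 = 100/3.
PS = P·Q − VC(Q) = 63·20/3 − (43·20/3 + ½·1.5·(20/3)²) = 100.
Share captured = PS/TS = 100/(400/3) = 0.75.

PS/TS = 0.75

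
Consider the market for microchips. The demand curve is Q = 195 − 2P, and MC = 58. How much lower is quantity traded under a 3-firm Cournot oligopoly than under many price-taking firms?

Q falls by 19.75

Inverting demand: P = 97.5 − 0.5Q.
Under competition P = MC = 58, so Q = (97.5 − 58)/0.5 = 79.
With 3 symmetric Cournot firms, each firm's FOC gives 97.5 − 2q = 58, so q = 19.75, Q = 3·19.75 = 59.25, and P = 67.875.
Change in quantity traded: 59.25 − 79 = −19.75.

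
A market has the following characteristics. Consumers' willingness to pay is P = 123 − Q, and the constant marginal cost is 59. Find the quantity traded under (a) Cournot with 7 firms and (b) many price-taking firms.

In a 7-firm Cournot equilibrium, symmetry and the first-order condition give q = (123 − 59)/(8) = 8. So Q = 56 and P = 67.
Perfect competition: P = MC = 59, so 123 − Q = 59 and Q = 64.

Cournot: Q = 56; Competition: Q = 64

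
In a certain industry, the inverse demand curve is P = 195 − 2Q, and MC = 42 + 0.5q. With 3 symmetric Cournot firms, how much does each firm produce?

Cournot with 3 identical firms: the symmetric best-response condition is 195 − 8q = 42 + 0.5q. Each firm produces q = 18, total output Q = 54, price P = 87.

q_i = 18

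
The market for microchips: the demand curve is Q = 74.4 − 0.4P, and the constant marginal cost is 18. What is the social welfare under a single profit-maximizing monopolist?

TS = 4233.6

Inverting demand: P = 186 − 2.5Q.
The monopolist equates marginal revenue to marginal cost: 186 − 5Q = 18, so Q = 33.6. From demand, P = 102.
CS = ½·(186 − 102)·33.6 = 1411.2; PS = (102 − 18)·33.6 = 2822.4; TS = 4233.6.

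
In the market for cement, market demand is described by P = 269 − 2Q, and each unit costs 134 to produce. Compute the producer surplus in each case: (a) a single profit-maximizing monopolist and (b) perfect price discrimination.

Monopoly: PS = 2278.125; Perfect PD: PS = 4556.25

A monopolist chooses Q where MR = MC. MR = 269 − 4Q; setting this equal to 134 gives Q = 33.75 and P = 201.5.
PS = (201.5 − 134)·33.75 = 2278.125.
A perfectly discriminating monopolist sells every unit with P(Q) ≥ MC(Q), so output equals the competitive quantity Q = 67.5. Each buyer pays their reservation price, so CS = 0 and the firm captures all surplus.
PS = ½·(269 − 134)·67.5 = 4556.25.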